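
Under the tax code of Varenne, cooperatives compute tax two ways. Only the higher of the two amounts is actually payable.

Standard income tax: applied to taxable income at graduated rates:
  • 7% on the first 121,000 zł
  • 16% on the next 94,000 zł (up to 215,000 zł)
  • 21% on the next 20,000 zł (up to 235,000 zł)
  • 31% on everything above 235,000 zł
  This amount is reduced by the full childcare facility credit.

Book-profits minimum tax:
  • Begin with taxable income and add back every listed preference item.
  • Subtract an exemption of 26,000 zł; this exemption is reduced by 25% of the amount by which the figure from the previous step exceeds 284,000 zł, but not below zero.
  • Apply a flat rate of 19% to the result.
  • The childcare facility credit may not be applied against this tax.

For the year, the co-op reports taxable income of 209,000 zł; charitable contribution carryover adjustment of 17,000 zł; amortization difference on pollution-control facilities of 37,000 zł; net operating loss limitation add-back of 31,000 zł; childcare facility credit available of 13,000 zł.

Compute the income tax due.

Standard income tax:
  121,000 zł × 7% = 8,470 zł
  88,000 zł × 16% = 14,080 zł
  → 22,550 zł
  Less childcare facility credit 13,000 zł → 9,550 zł

Book-profits minimum tax:
  Adjusted income: 209,000 zł + 17,000 zł + 37,000 zł + 31,000 zł = 294,000 zł
  Exemption: 26,000 zł − 25% × (294,000 zł − 284,000 zł) = 26,000 zł − 2,500 zł = 23,500 zł
  Base: 294,000 zł − 23,500 zł = 270,500 zł
  270,500 zł × 19% = 51,395 zł

51,395 zł > 9,550 zł, so the book-profits minimum tax is the binding amount.

51,395 zł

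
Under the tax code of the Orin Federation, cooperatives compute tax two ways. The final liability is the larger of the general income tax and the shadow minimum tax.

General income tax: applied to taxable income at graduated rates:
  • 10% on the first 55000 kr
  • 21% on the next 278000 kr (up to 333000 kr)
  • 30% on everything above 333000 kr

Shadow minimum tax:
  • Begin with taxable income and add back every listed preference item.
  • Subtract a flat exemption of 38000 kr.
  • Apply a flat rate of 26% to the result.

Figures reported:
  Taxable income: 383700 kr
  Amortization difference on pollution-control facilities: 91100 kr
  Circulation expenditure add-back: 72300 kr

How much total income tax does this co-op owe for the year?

General income tax:
  55000 kr × 10% = 5500 kr
  278000 kr × 21% = 58380 kr
  50700 kr × 30% = 15210 kr
  → 79090 kr

Shadow minimum tax:
  Adjusted income: 383700 kr + 91100 kr + 72300 kr = 547100 kr
  Less exemption 38000 kr → base 509100 kr
  509100 kr × 26% = 132366 kr

132366 kr > 79090 kr, so the shadow minimum tax is the binding amount.

132366 kr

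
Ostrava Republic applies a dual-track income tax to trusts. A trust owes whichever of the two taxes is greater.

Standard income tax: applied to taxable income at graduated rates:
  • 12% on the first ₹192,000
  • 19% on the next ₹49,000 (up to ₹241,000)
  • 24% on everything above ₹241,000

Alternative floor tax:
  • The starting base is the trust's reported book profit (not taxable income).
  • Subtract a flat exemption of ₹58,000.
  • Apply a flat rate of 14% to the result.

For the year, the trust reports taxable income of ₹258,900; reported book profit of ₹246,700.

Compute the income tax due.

Alternative floor tax:
  Base (reported book profit): ₹246,700
  Less exemption ₹58,000 → base ₹188,700
  ₹188,700 × 14% = ₹26,418

Standard income tax:
  ₹192,000 × 12% = ₹23,040
  ₹49,000 × 19% = ₹9,310
  ₹17,900 × 24% = ₹4,296
  → ₹36,646

₹36,646 > ₹26,418, so the standard income tax governs.

₹36,646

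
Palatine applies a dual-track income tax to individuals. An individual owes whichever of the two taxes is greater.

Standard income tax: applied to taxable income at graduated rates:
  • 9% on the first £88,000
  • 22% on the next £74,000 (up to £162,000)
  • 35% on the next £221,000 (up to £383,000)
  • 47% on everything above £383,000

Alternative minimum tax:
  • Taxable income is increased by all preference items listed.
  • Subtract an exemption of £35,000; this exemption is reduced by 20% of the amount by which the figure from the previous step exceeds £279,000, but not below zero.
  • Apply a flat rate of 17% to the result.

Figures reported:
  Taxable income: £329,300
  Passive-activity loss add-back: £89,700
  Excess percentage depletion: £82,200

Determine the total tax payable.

£85,204

Alternative minimum tax:
  Adjusted income: £329,300 + £89,700 + £82,200 = £501,200
  Exemption: 20% × (£501,200 − £279,000) = £44,440 ≥ £35,000, so the exemption is fully phased out
  Base: £501,200 − £0 = £501,200
  £501,200 × 17% = £85,204

Standard income tax:
  £88,000 × 9% = £7,920
  £74,000 × 22% = £16,280
  £167,300 × 35% = £58,555
  → £82,755

£85,204 > £82,755, so the alternative minimum tax is the binding amount.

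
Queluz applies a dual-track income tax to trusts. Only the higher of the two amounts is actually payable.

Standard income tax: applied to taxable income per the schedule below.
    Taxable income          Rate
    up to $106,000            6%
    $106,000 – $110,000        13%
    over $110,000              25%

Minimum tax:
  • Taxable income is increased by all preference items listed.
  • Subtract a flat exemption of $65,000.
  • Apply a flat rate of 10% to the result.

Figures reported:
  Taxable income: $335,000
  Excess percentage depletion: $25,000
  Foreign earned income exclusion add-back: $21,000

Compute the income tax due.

Standard income tax:
  $106,000 × 6% = $6,360
  $4,000 × 13% = $520
  $225,000 × 25% = $56,250
  → $63,130

Minimum tax:
  Adjusted income: $335,000 + $25,000 + $21,000 = $381,000
  Less exemption $65,000 → base $316,000
  $316,000 × 10% = $31,600

$63,130 > $31,600, so the standard income tax governs.

$63,130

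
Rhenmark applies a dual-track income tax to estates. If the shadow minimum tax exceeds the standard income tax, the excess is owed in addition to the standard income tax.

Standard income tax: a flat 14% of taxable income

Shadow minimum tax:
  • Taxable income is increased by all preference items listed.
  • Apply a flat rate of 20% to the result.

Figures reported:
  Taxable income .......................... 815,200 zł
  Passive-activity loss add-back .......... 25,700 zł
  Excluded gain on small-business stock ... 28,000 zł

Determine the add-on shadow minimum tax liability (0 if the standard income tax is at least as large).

Shadow minimum tax:
  Adjusted income: 815,200 zł + 25,700 zł + 28,000 zł = 868,900 zł
  868,900 zł × 20% = 173,780 zł

Standard income tax:
  815,200 zł × 14% = 114,128 zł

Excess of shadow minimum tax over standard income tax: 173,780 zł − 114,128 zł = 59,652 zł.

59,652 zł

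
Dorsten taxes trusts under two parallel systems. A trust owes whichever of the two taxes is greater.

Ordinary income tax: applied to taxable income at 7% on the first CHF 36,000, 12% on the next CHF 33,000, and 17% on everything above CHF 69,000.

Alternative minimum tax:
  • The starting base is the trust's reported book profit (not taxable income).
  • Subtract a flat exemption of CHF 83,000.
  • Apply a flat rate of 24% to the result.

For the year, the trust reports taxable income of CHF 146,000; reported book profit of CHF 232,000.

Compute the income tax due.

CHF 35,760

Alternative minimum tax:
  Base (reported book profit): CHF 232,000
  Less exemption CHF 83,000 → base CHF 149,000
  CHF 149,000 × 24% = CHF 35,760

Ordinary income tax:
  CHF 36,000 × 7% = CHF 2,520
  CHF 33,000 × 12% = CHF 3,960
  CHF 77,000 × 17% = CHF 13,090
  → CHF 19,570

CHF 35,760 > CHF 19,570, so the alternative minimum tax is the binding amount.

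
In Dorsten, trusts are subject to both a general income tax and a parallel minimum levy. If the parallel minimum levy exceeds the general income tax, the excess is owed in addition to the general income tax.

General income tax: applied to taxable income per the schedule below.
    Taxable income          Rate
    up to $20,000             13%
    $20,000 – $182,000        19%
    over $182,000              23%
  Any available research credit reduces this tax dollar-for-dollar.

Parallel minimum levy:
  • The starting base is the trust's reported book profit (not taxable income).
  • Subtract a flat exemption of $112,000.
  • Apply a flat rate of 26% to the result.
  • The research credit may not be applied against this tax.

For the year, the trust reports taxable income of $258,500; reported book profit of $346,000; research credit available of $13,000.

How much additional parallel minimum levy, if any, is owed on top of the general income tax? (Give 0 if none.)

$22,865

General income tax:
  $20,000 × 13% = $2,600
  $162,000 × 19% = $30,780
  $76,500 × 23% = $17,595
  → $50,975
  Less research credit $13,000 → $37,975

Parallel minimum levy:
  Base (reported book profit): $346,000
  Less exemption $112,000 → base $234,000
  $234,000 × 26% = $60,840

Excess of parallel minimum levy over general income tax: $60,840 − $37,975 = $22,865.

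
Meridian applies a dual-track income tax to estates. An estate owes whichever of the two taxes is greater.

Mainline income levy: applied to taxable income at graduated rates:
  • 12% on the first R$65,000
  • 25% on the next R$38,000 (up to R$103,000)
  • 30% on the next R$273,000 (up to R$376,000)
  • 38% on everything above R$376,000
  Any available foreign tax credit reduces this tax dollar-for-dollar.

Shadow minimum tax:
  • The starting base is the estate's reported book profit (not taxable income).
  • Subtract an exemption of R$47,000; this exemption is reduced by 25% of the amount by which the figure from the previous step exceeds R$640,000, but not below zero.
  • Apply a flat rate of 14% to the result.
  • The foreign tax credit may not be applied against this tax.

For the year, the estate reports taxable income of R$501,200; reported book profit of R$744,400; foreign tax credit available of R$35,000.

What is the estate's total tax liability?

R$111,776

Mainline income levy:
  R$65,000 × 12% = R$7,800
  R$38,000 × 25% = R$9,500
  R$273,000 × 30% = R$81,900
  R$125,200 × 38% = R$47,576
  → R$146,776
  Less foreign tax credit R$35,000 → R$111,776

Shadow minimum tax:
  Base (reported book profit): R$744,400
  Exemption: R$47,000 − 25% × (R$744,400 − R$640,000) = R$47,000 − R$26,100 = R$20,900
  Base: R$744,400 − R$20,900 = R$723,500
  R$723,500 × 14% = R$101,290

R$111,776 > R$101,290, so the mainline income levy governs.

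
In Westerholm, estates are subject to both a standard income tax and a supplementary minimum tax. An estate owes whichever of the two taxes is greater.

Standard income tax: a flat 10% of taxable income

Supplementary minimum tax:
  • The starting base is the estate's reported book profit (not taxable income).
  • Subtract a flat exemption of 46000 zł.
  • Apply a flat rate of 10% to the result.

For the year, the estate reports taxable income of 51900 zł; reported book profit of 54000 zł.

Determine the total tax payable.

5190 zł

Supplementary minimum tax:
  Base (reported book profit): 54000 zł
  Less exemption 46000 zł → base 8000 zł
  8000 zł × 10% = 800 zł

Standard income tax:
  51900 zł × 10% = 5190 zł

5190 zł > 800 zł, so the standard income tax governs.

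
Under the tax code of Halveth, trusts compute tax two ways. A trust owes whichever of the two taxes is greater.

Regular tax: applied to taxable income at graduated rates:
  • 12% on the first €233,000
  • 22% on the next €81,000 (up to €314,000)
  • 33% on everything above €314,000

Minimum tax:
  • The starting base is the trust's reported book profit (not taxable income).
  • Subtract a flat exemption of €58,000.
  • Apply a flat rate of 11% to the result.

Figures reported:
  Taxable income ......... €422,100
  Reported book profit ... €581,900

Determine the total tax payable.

Minimum tax:
  Base (reported book profit): €581,900
  Less exemption €58,000 → base €523,900
  €523,900 × 11% = €57,629

Regular tax:
  €233,000 × 12% = €27,960
  €81,000 × 22% = €17,820
  €108,100 × 33% = €35,673
  → €81,453

€81,453 > €57,629, so the regular tax governs.

€81,453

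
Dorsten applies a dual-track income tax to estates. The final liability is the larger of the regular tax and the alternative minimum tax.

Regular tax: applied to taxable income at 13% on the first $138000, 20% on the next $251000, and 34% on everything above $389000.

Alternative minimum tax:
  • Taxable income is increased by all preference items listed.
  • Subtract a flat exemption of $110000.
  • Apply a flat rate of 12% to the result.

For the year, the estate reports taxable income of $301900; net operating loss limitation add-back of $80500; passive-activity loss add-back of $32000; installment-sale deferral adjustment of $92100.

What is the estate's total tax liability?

Regular tax:
  $138000 × 13% = $17940
  $163900 × 20% = $32780
  → $50720

Alternative minimum tax:
  Adjusted income: $301900 + $80500 + $32000 + $92100 = $506500
  Less exemption $110000 → base $396500
  $396500 × 12% = $47580

$50720 > $47580, so the regular tax governs.

$50720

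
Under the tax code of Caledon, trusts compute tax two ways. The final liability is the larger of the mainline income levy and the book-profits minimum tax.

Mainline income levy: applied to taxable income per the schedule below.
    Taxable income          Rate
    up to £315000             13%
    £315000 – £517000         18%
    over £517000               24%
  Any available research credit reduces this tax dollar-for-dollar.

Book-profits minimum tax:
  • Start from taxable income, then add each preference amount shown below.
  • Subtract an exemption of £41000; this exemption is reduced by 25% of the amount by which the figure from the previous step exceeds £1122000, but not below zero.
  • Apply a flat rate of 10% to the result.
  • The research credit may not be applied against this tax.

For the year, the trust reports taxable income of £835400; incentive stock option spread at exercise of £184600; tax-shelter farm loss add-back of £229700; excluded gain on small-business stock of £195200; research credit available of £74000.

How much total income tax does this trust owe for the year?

£144490

Book-profits minimum tax:
  Adjusted income: £835400 + £184600 + £229700 + £195200 = £1444900
  Exemption: 25% × (£1444900 − £1122000) = £80725 ≥ £41000, so the exemption is fully phased out
  Base: £1444900 − £0 = £1444900
  £1444900 × 10% = £144490

Mainline income levy:
  £315000 × 13% = £40950
  £202000 × 18% = £36360
  £318400 × 24% = £76416
  → £153726
  Less research credit £74000 → £79726

£144490 > £79726, so the book-profits minimum tax is the binding amount.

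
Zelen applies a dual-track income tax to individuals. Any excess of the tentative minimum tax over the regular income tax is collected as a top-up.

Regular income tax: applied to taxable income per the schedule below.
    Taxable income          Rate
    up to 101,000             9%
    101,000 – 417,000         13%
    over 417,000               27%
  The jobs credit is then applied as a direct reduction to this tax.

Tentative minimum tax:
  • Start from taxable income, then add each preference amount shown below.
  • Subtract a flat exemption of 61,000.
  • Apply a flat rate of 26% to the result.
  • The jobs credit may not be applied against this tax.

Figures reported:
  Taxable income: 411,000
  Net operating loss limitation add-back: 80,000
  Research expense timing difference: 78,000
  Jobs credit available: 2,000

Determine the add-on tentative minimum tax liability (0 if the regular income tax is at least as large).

Tentative minimum tax:
  Adjusted income: 411,000 + 80,000 + 78,000 = 569,000
  Less exemption 61,000 → base 508,000
  508,000 × 26% = 132,080

Regular income tax:
  101,000 × 9% = 9,090
  310,000 × 13% = 40,300
  → 49,390
  Less jobs credit 2,000 → 47,390

Excess of tentative minimum tax over regular income tax: 132,080 − 47,390 = 84,690.

84,690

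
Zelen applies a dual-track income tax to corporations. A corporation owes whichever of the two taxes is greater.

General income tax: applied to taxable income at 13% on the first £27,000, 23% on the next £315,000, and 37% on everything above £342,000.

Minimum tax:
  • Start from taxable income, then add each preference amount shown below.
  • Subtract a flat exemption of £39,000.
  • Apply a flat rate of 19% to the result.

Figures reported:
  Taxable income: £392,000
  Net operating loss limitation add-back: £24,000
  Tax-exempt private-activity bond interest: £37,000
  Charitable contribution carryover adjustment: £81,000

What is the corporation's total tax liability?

£94,460

Minimum tax:
  Adjusted income: £392,000 + £24,000 + £37,000 + £81,000 = £534,000
  Less exemption £39,000 → base £495,000
  £495,000 × 19% = £94,050

General income tax:
  £27,000 × 13% = £3,510
  £315,000 × 23% = £72,450
  £50,000 × 37% = £18,500
  → £94,460

£94,460 > £94,050, so the general income tax governs.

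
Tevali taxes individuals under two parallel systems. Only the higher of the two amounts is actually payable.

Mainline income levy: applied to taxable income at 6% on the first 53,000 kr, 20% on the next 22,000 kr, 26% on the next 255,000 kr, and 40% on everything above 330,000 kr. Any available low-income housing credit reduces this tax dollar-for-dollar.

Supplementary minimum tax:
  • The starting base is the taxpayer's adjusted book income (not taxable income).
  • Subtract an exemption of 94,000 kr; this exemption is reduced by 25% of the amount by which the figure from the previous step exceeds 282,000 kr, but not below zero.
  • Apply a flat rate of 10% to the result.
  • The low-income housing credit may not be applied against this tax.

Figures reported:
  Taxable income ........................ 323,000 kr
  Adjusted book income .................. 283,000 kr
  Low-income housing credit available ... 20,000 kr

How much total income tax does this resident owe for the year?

Mainline income levy:
  53,000 kr × 6% = 3,180 kr
  22,000 kr × 20% = 4,400 kr
  248,000 kr × 26% = 64,480 kr
  → 72,060 kr
  Less low-income housing credit 20,000 kr → 52,060 kr

Supplementary minimum tax:
  Base (adjusted book income): 283,000 kr
  Exemption: 94,000 kr − 25% × (283,000 kr − 282,000 kr) = 94,000 kr − 250 kr = 93,750 kr
  Base: 283,000 kr − 93,750 kr = 189,250 kr
  189,250 kr × 10% = 18,925 kr

52,060 kr > 18,925 kr, so the mainline income levy governs.

52,060 kr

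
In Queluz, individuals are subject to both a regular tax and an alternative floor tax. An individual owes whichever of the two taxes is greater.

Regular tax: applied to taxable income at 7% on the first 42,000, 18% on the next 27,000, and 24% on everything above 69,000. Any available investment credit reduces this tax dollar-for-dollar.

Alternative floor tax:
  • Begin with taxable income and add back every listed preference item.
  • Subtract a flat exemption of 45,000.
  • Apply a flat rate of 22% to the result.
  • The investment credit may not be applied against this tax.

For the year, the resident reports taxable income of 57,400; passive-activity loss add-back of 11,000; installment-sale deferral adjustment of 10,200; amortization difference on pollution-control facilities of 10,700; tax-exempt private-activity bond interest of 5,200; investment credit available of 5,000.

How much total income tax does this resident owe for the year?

Regular tax:
  42,000 × 7% = 2,940
  15,400 × 18% = 2,772
  → 5,712
  Less investment credit 5,000 → 712

Alternative floor tax:
  Adjusted income: 57,400 + 11,000 + 10,200 + 10,700 + 5,200 = 94,500
  Less exemption 45,000 → base 49,500
  49,500 × 22% = 10,890

10,890 > 712, so the alternative floor tax is the binding amount.

10,890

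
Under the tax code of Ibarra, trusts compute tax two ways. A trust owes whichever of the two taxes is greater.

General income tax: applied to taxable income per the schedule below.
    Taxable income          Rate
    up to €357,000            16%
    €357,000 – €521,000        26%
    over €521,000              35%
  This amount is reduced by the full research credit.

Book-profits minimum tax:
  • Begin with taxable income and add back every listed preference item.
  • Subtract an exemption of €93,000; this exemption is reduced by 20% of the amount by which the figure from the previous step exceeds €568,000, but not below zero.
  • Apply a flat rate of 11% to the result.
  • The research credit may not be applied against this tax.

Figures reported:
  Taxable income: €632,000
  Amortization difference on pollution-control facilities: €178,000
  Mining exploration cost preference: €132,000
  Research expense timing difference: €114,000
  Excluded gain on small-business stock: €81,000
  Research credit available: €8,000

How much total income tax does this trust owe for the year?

€130,610

General income tax:
  €357,000 × 16% = €57,120
  €164,000 × 26% = €42,640
  €111,000 × 35% = €38,850
  → €138,610
  Less research credit €8,000 → €130,610

Book-profits minimum tax:
  Adjusted income: €632,000 + €178,000 + €132,000 + €114,000 + €81,000 = €1,137,000
  Exemption: 20% × (€1,137,000 − €568,000) = €113,800 ≥ €93,000, so the exemption is fully phased out
  Base: €1,137,000 − €0 = €1,137,000
  €1,137,000 × 11% = €125,070

€130,610 > €125,070, so the general income tax governs.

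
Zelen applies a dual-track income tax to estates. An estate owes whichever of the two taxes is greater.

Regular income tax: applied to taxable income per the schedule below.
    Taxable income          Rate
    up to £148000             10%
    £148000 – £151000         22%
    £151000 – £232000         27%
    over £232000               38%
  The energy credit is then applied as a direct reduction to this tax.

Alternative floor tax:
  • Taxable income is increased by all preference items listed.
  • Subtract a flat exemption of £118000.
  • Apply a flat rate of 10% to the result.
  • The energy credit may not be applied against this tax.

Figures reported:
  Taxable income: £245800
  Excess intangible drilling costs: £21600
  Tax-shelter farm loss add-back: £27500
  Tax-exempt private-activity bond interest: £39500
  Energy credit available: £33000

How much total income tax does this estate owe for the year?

£21640

Regular income tax:
  £148000 × 10% = £14800
  £3000 × 22% = £660
  £81000 × 27% = £21870
  £13800 × 38% = £5244
  → £42574
  Less energy credit £33000 → £9574

Alternative floor tax:
  Adjusted income: £245800 + £21600 + £27500 + £39500 = £334400
  Less exemption £118000 → base £216400
  £216400 × 10% = £21640

£21640 > £9574, so the alternative floor tax is the binding amount.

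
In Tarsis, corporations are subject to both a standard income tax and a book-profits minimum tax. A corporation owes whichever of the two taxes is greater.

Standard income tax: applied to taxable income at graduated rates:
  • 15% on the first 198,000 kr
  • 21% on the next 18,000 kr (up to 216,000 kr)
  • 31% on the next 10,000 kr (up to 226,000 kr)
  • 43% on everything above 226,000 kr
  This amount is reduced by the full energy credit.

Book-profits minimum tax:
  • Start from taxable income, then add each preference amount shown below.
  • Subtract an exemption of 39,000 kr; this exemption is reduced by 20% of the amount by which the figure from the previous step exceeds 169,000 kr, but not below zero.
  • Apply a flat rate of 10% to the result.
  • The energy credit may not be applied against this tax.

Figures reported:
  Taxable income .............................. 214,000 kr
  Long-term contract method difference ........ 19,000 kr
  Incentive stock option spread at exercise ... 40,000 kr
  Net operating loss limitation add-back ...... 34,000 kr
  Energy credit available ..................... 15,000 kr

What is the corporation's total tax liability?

Book-profits minimum tax:
  Adjusted income: 214,000 kr + 19,000 kr + 40,000 kr + 34,000 kr = 307,000 kr
  Exemption: 39,000 kr − 20% × (307,000 kr − 169,000 kr) = 39,000 kr − 27,600 kr = 11,400 kr
  Base: 307,000 kr − 11,400 kr = 295,600 kr
  295,600 kr × 10% = 29,560 kr

Standard income tax:
  198,000 kr × 15% = 29,700 kr
  16,000 kr × 21% = 3,360 kr
  → 33,060 kr
  Less energy credit 15,000 kr → 18,060 kr

29,560 kr > 18,060 kr, so the book-profits minimum tax is the binding amount.

29,560 kr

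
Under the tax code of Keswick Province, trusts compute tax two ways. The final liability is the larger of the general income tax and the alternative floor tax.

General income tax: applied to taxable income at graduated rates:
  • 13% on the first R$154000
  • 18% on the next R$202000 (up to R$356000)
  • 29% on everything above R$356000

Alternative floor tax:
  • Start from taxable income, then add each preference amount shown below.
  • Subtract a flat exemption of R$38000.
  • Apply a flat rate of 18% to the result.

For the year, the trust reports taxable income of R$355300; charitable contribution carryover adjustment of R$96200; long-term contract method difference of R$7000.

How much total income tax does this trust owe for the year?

General income tax:
  R$154000 × 13% = R$20020
  R$201300 × 18% = R$36234
  → R$56254

Alternative floor tax:
  Adjusted income: R$355300 + R$96200 + R$7000 = R$458500
  Less exemption R$38000 → base R$420500
  R$420500 × 18% = R$75690

R$75690 > R$56254, so the alternative floor tax is the binding amount.

R$75690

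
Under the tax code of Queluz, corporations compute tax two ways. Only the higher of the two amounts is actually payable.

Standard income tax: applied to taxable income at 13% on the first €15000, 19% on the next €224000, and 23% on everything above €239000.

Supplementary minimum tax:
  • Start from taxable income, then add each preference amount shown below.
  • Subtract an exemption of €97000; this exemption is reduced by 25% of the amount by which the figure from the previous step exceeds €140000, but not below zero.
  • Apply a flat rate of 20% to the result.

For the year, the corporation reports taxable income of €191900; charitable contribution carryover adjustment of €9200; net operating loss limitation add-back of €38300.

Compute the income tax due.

€35561

Supplementary minimum tax:
  Adjusted income: €191900 + €9200 + €38300 = €239400
  Exemption: €97000 − 25% × (€239400 − €140000) = €97000 − €24850 = €72150
  Base: €239400 − €72150 = €167250
  €167250 × 20% = €33450

Standard income tax:
  €15000 × 13% = €1950
  €176900 × 19% = €33611
  → €35561

€35561 > €33450, so the standard income tax governs.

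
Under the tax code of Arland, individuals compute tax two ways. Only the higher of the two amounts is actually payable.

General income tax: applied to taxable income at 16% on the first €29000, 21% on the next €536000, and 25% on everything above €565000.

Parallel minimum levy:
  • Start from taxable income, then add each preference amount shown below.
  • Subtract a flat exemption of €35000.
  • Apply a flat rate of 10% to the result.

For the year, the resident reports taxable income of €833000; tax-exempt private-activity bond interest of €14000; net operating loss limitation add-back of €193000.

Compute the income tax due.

Parallel minimum levy:
  Adjusted income: €833000 + €14000 + €193000 = €1040000
  Less exemption €35000 → base €1005000
  €1005000 × 10% = €100500

General income tax:
  €29000 × 16% = €4640
  €536000 × 21% = €112560
  €268000 × 25% = €67000
  → €184200

€184200 > €100500, so the general income tax governs.

€184200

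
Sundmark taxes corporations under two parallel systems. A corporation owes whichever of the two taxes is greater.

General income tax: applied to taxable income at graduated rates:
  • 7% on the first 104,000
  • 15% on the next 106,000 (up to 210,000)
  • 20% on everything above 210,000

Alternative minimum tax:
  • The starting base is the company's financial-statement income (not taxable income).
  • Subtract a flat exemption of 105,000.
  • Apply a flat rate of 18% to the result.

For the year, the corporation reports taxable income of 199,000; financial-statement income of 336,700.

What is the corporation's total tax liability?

General income tax:
  104,000 × 7% = 7,280
  95,000 × 15% = 14,250
  → 21,530

Alternative minimum tax:
  Base (financial-statement income): 336,700
  Less exemption 105,000 → base 231,700
  231,700 × 18% = 41,706

41,706 > 21,530, so the alternative minimum tax is the binding amount.

41,706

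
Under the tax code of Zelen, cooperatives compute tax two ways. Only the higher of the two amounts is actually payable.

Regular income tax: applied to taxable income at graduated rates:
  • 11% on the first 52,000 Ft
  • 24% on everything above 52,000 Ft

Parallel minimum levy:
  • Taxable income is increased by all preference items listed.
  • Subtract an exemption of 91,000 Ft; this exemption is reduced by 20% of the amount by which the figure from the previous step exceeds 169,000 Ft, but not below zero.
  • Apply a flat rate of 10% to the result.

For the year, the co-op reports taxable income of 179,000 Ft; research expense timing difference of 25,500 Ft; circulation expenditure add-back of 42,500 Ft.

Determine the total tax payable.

Regular income tax:
  52,000 Ft × 11% = 5,720 Ft
  127,000 Ft × 24% = 30,480 Ft
  → 36,200 Ft

Parallel minimum levy:
  Adjusted income: 179,000 Ft + 25,500 Ft + 42,500 Ft = 247,000 Ft
  Exemption: 91,000 Ft − 20% × (247,000 Ft − 169,000 Ft) = 91,000 Ft − 15,600 Ft = 75,400 Ft
  Base: 247,000 Ft − 75,400 Ft = 171,600 Ft
  171,600 Ft × 10% = 17,160 Ft

36,200 Ft > 17,160 Ft, so the regular income tax governs.

36,200 Ft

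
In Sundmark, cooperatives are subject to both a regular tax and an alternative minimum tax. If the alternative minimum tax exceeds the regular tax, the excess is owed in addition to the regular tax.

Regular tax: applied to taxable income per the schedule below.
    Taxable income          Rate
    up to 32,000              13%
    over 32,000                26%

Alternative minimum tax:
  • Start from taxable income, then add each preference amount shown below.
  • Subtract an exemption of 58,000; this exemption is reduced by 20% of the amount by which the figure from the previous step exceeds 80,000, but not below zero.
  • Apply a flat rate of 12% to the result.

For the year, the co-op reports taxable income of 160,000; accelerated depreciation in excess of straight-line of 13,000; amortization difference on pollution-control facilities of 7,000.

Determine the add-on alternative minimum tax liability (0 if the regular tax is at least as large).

Alternative minimum tax:
  Adjusted income: 160,000 + 13,000 + 7,000 = 180,000
  Exemption: 58,000 − 20% × (180,000 − 80,000) = 58,000 − 20,000 = 38,000
  Base: 180,000 − 38,000 = 142,000
  142,000 × 12% = 17,040

Regular tax:
  32,000 × 13% = 4,160
  128,000 × 26% = 33,280
  → 37,440

17,040 ≤ 37,440, so no add-on is due.

0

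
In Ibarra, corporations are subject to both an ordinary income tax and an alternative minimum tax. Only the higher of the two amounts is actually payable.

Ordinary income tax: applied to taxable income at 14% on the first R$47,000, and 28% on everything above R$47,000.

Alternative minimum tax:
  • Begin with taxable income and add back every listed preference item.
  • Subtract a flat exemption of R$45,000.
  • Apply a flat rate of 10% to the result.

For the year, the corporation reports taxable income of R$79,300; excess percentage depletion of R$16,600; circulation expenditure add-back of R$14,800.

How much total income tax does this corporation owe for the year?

R$15,624

Ordinary income tax:
  R$47,000 × 14% = R$6,580
  R$32,300 × 28% = R$9,044
  → R$15,624

Alternative minimum tax:
  Adjusted income: R$79,300 + R$16,600 + R$14,800 = R$110,700
  Less exemption R$45,000 → base R$65,700
  R$65,700 × 10% = R$6,570

R$15,624 > R$6,570, so the ordinary income tax governs.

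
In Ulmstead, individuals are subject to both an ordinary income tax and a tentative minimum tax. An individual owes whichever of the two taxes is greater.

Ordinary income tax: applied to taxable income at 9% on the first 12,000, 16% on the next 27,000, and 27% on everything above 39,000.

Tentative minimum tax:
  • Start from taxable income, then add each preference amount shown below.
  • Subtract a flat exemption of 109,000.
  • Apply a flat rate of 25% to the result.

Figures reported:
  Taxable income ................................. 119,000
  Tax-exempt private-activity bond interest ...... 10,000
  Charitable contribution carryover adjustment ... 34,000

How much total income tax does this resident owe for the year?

27,000

Tentative minimum tax:
  Adjusted income: 119,000 + 10,000 + 34,000 = 163,000
  Less exemption 109,000 → base 54,000
  54,000 × 25% = 13,500

Ordinary income tax:
  12,000 × 9% = 1,080
  27,000 × 16% = 4,320
  80,000 × 27% = 21,600
  → 27,000

27,000 > 13,500, so the ordinary income tax governs.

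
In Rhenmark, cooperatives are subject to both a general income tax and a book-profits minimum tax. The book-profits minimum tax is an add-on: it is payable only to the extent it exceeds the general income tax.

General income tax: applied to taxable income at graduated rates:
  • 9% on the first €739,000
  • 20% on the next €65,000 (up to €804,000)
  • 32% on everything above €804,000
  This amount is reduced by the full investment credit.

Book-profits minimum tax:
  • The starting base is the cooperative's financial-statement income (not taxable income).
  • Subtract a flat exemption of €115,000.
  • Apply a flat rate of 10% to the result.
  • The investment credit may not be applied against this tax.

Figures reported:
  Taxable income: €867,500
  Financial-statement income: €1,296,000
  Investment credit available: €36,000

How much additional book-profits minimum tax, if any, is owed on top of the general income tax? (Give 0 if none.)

Book-profits minimum tax:
  Base (financial-statement income): €1,296,000
  Less exemption €115,000 → base €1,181,000
  €1,181,000 × 10% = €118,100

General income tax:
  €739,000 × 9% = €66,510
  €65,000 × 20% = €13,000
  €63,500 × 32% = €20,320
  → €99,830
  Less investment credit €36,000 → €63,830

Excess of book-profits minimum tax over general income tax: €118,100 − €63,830 = €54,270.

€54,270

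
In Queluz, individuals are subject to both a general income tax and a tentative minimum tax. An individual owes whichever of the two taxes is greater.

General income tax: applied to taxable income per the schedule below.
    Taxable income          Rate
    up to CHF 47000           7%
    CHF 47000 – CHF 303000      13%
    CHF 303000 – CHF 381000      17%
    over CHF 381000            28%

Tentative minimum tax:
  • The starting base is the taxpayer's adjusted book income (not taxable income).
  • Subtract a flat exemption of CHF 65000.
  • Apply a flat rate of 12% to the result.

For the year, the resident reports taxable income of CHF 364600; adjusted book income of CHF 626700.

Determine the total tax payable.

CHF 67404

Tentative minimum tax:
  Base (adjusted book income): CHF 626700
  Less exemption CHF 65000 → base CHF 561700
  CHF 561700 × 12% = CHF 67404

General income tax:
  CHF 47000 × 7% = CHF 3290
  CHF 256000 × 13% = CHF 33280
  CHF 61600 × 17% = CHF 10472
  → CHF 47042

CHF 67404 > CHF 47042, so the tentative minimum tax is the binding amount.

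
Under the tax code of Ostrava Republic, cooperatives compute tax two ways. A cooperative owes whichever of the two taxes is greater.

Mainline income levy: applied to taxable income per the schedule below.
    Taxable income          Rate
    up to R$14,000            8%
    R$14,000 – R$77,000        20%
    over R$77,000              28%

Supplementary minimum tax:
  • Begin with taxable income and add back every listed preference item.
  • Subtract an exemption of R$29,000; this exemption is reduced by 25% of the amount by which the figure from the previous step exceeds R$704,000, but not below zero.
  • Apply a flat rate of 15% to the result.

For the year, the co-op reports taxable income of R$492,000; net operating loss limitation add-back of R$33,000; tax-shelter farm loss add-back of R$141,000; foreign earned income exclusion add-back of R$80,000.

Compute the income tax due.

R$129,920

Mainline income levy:
  R$14,000 × 8% = R$1,120
  R$63,000 × 20% = R$12,600
  R$415,000 × 28% = R$116,200
  → R$129,920

Supplementary minimum tax:
  Adjusted income: R$492,000 + R$33,000 + R$141,000 + R$80,000 = R$746,000
  Exemption: R$29,000 − 25% × (R$746,000 − R$704,000) = R$29,000 − R$10,500 = R$18,500
  Base: R$746,000 − R$18,500 = R$727,500
  R$727,500 × 15% = R$109,125

R$129,920 > R$109,125, so the mainline income levy governs.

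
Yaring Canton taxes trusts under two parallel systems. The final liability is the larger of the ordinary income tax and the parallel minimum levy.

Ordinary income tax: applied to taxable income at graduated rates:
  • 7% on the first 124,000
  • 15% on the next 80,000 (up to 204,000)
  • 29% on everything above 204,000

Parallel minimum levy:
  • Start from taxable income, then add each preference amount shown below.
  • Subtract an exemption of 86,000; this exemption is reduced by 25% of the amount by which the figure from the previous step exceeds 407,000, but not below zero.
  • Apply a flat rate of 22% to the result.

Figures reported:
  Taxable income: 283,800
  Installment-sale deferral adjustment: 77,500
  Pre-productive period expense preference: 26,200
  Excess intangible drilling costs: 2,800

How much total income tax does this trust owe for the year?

66,946

Ordinary income tax:
  124,000 × 7% = 8,680
  80,000 × 15% = 12,000
  79,800 × 29% = 23,142
  → 43,822

Parallel minimum levy:
  Adjusted income: 283,800 + 77,500 + 26,200 + 2,800 = 390,300
  Exemption: 390,300 ≤ 407,000, so full 86,000 applies
  Base: 390,300 − 86,000 = 304,300
  304,300 × 22% = 66,946

66,946 > 43,822, so the parallel minimum levy is the binding amount.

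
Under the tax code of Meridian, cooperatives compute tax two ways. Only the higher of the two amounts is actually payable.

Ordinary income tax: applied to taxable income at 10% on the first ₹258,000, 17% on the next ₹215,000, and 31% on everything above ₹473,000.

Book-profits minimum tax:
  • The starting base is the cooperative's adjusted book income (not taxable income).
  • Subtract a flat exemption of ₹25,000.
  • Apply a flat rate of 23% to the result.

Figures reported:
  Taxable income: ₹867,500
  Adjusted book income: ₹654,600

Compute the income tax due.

₹184,645

Ordinary income tax:
  ₹258,000 × 10% = ₹25,800
  ₹215,000 × 17% = ₹36,550
  ₹394,500 × 31% = ₹122,295
  → ₹184,645

Book-profits minimum tax:
  Base (adjusted book income): ₹654,600
  Less exemption ₹25,000 → base ₹629,600
  ₹629,600 × 23% = ₹144,808

₹184,645 > ₹144,808, so the ordinary income tax governs.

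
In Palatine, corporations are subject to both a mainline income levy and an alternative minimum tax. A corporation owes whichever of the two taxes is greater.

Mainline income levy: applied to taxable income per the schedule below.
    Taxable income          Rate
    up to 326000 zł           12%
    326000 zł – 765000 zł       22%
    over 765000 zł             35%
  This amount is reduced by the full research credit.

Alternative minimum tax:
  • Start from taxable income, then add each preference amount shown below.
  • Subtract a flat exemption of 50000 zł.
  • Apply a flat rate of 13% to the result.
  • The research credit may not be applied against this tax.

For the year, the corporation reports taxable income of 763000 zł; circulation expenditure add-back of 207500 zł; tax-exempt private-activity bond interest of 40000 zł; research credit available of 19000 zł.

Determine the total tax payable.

Alternative minimum tax:
  Adjusted income: 763000 zł + 207500 zł + 40000 zł = 1010500 zł
  Less exemption 50000 zł → base 960500 zł
  960500 zł × 13% = 124865 zł

Mainline income levy:
  326000 zł × 12% = 39120 zł
  437000 zł × 22% = 96140 zł
  → 135260 zł
  Less research credit 19000 zł → 116260 zł

124865 zł > 116260 zł, so the alternative minimum tax is the binding amount.

124865 zł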